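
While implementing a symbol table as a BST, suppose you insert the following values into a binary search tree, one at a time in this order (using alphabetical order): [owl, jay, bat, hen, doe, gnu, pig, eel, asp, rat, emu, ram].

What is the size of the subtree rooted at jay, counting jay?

Insert owl: tree is empty, so owl becomes the root.
Insert jay: jay < owl → go left. Place as left child of owl.
Insert bat: bat < owl → go left; bat < jay → go left. Place as left child of jay.
Insert hen: hen < owl → go left; hen < jay → go left; hen > bat → go right. Place as right child of bat.
Insert doe: doe < owl → go left; doe < jay → go left; doe > bat → go right; doe < hen → go left. Place as left child of hen.
Insert gnu: gnu < owl → go left; gnu < jay → go left; gnu > bat → go right; gnu < hen → go left; gnu > doe → go right. Place as right child of doe.
Insert pig: pig > owl → go right. Place as right child of owl.
Insert eel: eel < owl → go left; eel < jay → go left; eel > bat → go right; eel < hen → go left; eel > doe → go right; eel < gnu → go left. Place as left child of gnu.
Insert asp: asp < owl → go left; asp < jay → go left; asp < bat → go left. Place as left child of bat.
Insert rat: rat > owl → go right; rat > pig → go right. Place as right child of pig.
Insert emu: emu < owl → go left; emu < jay → go left; emu > bat → go right; emu < hen → go left; emu > doe → go right; emu < gnu → go left; emu > eel → go right. Place as right child of eel.
Insert ram: ram > owl → go right; ram > pig → go right; ram < rat → go left. Place as left child of rat.

Subtree rooted at jay contains: jay, bat, asp, hen, doe, gnu, eel, emu — 8 nodes.

8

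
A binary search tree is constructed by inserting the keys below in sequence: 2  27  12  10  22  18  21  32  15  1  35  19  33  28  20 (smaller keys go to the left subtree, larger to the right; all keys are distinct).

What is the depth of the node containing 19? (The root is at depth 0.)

6

Insert 2: tree is empty, so 2 becomes the root.
Insert 27: 27 > 2 → go right. Place as right child of 2.
Insert 12: 12 > 2 → go right; 12 < 27 → go left. Place as left child of 27.
Insert 10: 10 > 2 → go right; 10 < 27 → go left; 10 < 12 → go left. Place as left child of 12.
Insert 22: 22 > 2 → go right; 22 < 27 → go left; 22 > 12 → go right. Place as right child of 12.
Insert 18: 18 > 2 → go right; 18 < 27 → go left; 18 > 12 → go right; 18 < 22 → go left. Place as left child of 22.
Insert 21: 21 > 2 → go right; 21 < 27 → go left; 21 > 12 → go right; 21 < 22 → go left; 21 > 18 → go right. Place as right child of 18.
Insert 32: 32 > 2 → go right; 32 > 27 → go right. Place as right child of 27.
Insert 15: 15 > 2 → go right; 15 < 27 → go left; 15 > 12 → go right; 15 < 22 → go left; 15 < 18 → go left. Place as left child of 18.
Insert 1: 1 < 2 → go left. Place as left child of 2.
Insert 35: 35 > 2 → go right; 35 > 27 → go right; 35 > 32 → go right. Place as right child of 32.
Insert 19: 19 > 2 → go right; 19 < 27 → go left; 19 > 12 → go right; 19 < 22 → go left; 19 > 18 → go right; 19 < 21 → go left. Place as left child of 21.
Insert 33: 33 > 2 → go right; 33 > 27 → go right; 33 > 32 → go right; 33 < 35 → go left. Place as left child of 35.
Insert 28: 28 > 2 → go right; 28 > 27 → go right; 28 < 32 → go left. Place as left child of 32.
Insert 20: 20 > 2 → go right; 20 < 27 → go left; 20 > 12 → go right; 20 < 22 → go left; 20 > 18 → go right; 20 < 21 → go left; 20 > 19 → go right. Place as right child of 19.

Path to 19: 2 → 27 → 12 → 22 → 18 → 21 → 19, which is 6 edges.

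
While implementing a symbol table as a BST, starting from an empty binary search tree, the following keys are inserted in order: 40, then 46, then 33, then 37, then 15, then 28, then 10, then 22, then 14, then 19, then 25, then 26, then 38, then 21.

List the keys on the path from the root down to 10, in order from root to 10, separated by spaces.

40 33 15 10

Resulting structure (node: left, right):
  40: L=33, R=46
  46: L=–, R=–
  33: L=15, R=37
  37: L=–, R=38
  15: L=10, R=28
  28: L=22, R=–
  10: L=–, R=14
  22: L=19, R=25
  14: L=–, R=–
  19: L=–, R=21
  25: L=–, R=26
  26: L=–, R=–
  38: L=–, R=–
  21: L=–, R=–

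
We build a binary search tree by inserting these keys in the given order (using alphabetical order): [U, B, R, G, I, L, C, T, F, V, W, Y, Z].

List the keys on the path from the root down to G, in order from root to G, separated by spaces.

U B R G

Insert U: tree is empty, so U becomes the root.
Insert B: B < U → go left. Place as left child of U.
Insert R: R < U → go left; R > B → go right. Place as right child of B.
Insert G: G < U → go left; G > B → go right; G < R → go left. Place as left child of R.
Insert I: I < U → go left; I > B → go right; I < R → go left; I > G → go right. Place as right child of G.
Insert L: L < U → go left; L > B → go right; L < R → go left; L > G → go right; L > I → go right. Place as right child of I.
Insert C: C < U → go left; C > B → go right; C < R → go left; C < G → go left. Place as left child of G.
Insert T: T < U → go left; T > B → go right; T > R → go right. Place as right child of R.
Insert F: F < U → go left; F > B → go right; F < R → go left; F < G → go left; F > C → go right. Place as right child of C.
Insert V: V > U → go right. Place as right child of U.
Insert W: W > U → go right; W > V → go right. Place as right child of V.
Insert Y: Y > U → go right; Y > V → go right; Y > W → go right. Place as right child of W.
Insert Z: Z > U → go right; Z > V → go right; Z > W → go right; Z > Y → go right. Place as right child of Y.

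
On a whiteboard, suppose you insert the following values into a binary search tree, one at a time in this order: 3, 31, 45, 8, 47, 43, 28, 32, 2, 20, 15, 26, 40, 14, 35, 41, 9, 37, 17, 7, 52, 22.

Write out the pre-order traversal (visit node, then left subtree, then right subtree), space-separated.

3 2 31 8 7 28 20 15 14 9 17 26 22 45 43 32 40 35 37 41 47 52

3: root
31: right child of 3 (depth 1)
45: right child of 31 (depth 2)
8: left child of 31 (depth 2)
47: right child of 45 (depth 3)
43: left child of 45 (depth 3)
28: right child of 8 (depth 3)
32: left child of 43 (depth 4)
2: left child of 3 (depth 1)
20: left child of 28 (depth 4)
15: left child of 20 (depth 5)
26: right child of 20 (depth 5)
40: right child of 32 (depth 5)
14: left child of 15 (depth 6)
35: left child of 40 (depth 6)
41: right child of 40 (depth 6)
9: left child of 14 (depth 7)
37: right child of 35 (depth 7)
17: right child of 15 (depth 6)
7: left child of 8 (depth 3)
52: right child of 47 (depth 4)
22: left child of 26 (depth 6)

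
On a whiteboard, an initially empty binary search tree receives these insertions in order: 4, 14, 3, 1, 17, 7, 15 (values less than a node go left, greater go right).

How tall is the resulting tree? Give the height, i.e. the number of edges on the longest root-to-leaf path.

3

Insert 4: tree is empty, so 4 becomes the root.
Insert 14: 14 > 4 → go right. Place as right child of 4.
Insert 3: 3 < 4 → go left. Place as left child of 4.
Insert 1: 1 < 4 → go left; 1 < 3 → go left. Place as left child of 3.
Insert 17: 17 > 4 → go right; 17 > 14 → go right. Place as right child of 14.
Insert 7: 7 > 4 → go right; 7 < 14 → go left. Place as left child of 14.
Insert 15: 15 > 4 → go right; 15 > 14 → go right; 15 < 17 → go left. Place as left child of 17.

The deepest node is 15 at depth 3.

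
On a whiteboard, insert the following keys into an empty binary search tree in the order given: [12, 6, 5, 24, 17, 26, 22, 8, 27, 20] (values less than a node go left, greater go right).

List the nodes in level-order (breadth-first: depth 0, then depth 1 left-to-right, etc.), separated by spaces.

12 6 24 5 8 17 26 22 27 20

Insert 12: tree is empty, so 12 becomes the root.
Insert 6: 6 < 12 → go left. Place as left child of 12.
Insert 5: 5 < 12 → go left; 5 < 6 → go left. Place as left child of 6.
Insert 24: 24 > 12 → go right. Place as right child of 12.
Insert 17: 17 > 12 → go right; 17 < 24 → go left. Place as left child of 24.
Insert 26: 26 > 12 → go right; 26 > 24 → go right. Place as right child of 24.
Insert 22: 22 > 12 → go right; 22 < 24 → go left; 22 > 17 → go right. Place as right child of 17.
Insert 8: 8 < 12 → go left; 8 > 6 → go right. Place as right child of 6.
Insert 27: 27 > 12 → go right; 27 > 24 → go right; 27 > 26 → go right. Place as right child of 26.
Insert 20: 20 > 12 → go right; 20 < 24 → go left; 20 > 17 → go right; 20 < 22 → go left. Place as left child of 22.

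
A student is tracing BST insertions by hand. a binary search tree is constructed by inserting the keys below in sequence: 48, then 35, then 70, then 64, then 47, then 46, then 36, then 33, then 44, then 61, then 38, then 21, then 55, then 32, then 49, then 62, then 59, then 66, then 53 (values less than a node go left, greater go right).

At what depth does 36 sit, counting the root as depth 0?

4

Resulting structure (node: left, right):
  48: L=35, R=70
  35: L=33, R=47
  70: L=64, R=–
  64: L=61, R=66
  47: L=46, R=–
  46: L=36, R=–
  36: L=–, R=44
  33: L=21, R=–
  44: L=38, R=–
  61: L=55, R=62
  38: L=–, R=–
  21: L=–, R=32
  55: L=49, R=59
  32: L=–, R=–
  49: L=–, R=53
  62: L=–, R=–
  59: L=–, R=–
  66: L=–, R=–
  53: L=–, R=–

Path to 36: 48 → 35 → 47 → 46 → 36, which is 4 edges.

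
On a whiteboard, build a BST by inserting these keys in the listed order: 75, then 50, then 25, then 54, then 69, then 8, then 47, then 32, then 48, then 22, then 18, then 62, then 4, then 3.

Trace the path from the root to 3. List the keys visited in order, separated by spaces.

Resulting structure (node: left, right):
  75: L=50, R=–
  50: L=25, R=54
  25: L=8, R=47
  54: L=–, R=69
  69: L=62, R=–
  8: L=4, R=22
  47: L=32, R=48
  32: L=–, R=–
  48: L=–, R=–
  22: L=18, R=–
  18: L=–, R=–
  62: L=–, R=–
  4: L=3, R=–
  3: L=–, R=–

75 50 25 8 4 3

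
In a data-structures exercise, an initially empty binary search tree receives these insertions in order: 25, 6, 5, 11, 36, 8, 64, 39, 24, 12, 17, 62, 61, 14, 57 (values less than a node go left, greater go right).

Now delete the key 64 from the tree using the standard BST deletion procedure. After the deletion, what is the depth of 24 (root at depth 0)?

3

Insert 25: tree is empty, so 25 becomes the root.
Insert 6: 6 < 25 → go left. Place as left child of 25.
Insert 5: 5 < 25 → go left; 5 < 6 → go left. Place as left child of 6.
Insert 11: 11 < 25 → go left; 11 > 6 → go right. Place as right child of 6.
Insert 36: 36 > 25 → go right. Place as right child of 25.
Insert 8: 8 < 25 → go left; 8 > 6 → go right; 8 < 11 → go left. Place as left child of 11.
Insert 64: 64 > 25 → go right; 64 > 36 → go right. Place as right child of 36.
Insert 39: 39 > 25 → go right; 39 > 36 → go right; 39 < 64 → go left. Place as left child of 64.
Insert 24: 24 < 25 → go left; 24 > 6 → go right; 24 > 11 → go right. Place as right child of 11.
Insert 12: 12 < 25 → go left; 12 > 6 → go right; 12 > 11 → go right; 12 < 24 → go left. Place as left child of 24.
Insert 17: 17 < 25 → go left; 17 > 6 → go right; 17 > 11 → go right; 17 < 24 → go left; 17 > 12 → go right. Place as right child of 12.
Insert 62: 62 > 25 → go right; 62 > 36 → go right; 62 < 64 → go left; 62 > 39 → go right. Place as right child of 39.
Insert 61: 61 > 25 → go right; 61 > 36 → go right; 61 < 64 → go left; 61 > 39 → go right; 61 < 62 → go left. Place as left child of 62.
Insert 14: 14 < 25 → go left; 14 > 6 → go right; 14 > 11 → go right; 14 < 24 → go left; 14 > 12 → go right; 14 < 17 → go left. Place as left child of 17.
Insert 57: 57 > 25 → go right; 57 > 36 → go right; 57 < 64 → go left; 57 > 39 → go right; 57 < 62 → go left; 57 < 61 → go left. Place as left child of 61.

Delete 64 (at most one child — splice it out).
After deletion, path to 24: 25 → 6 → 11 → 24.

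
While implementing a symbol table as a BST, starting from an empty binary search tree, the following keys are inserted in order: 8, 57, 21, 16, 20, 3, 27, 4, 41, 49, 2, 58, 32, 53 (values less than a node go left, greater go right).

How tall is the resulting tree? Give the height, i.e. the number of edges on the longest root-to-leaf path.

6

8: root
57: right child of 8 (depth 1)
21: left child of 57 (depth 2)
16: left child of 21 (depth 3)
20: right child of 16 (depth 4)
3: left child of 8 (depth 1)
27: right child of 21 (depth 3)
4: right child of 3 (depth 2)
41: right child of 27 (depth 4)
49: right child of 41 (depth 5)
2: left child of 3 (depth 2)
58: right child of 57 (depth 2)
32: left child of 41 (depth 5)
53: right child of 49 (depth 6)

The deepest node is 53 at depth 6.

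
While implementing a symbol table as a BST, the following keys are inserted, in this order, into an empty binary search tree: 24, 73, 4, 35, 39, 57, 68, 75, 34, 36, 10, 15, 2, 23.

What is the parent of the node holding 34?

Resulting structure (node: left, right):
  24: L=4, R=73
  73: L=35, R=75
  4: L=2, R=10
  35: L=34, R=39
  39: L=36, R=57
  57: L=–, R=68
  68: L=–, R=–
  75: L=–, R=–
  34: L=–, R=–
  36: L=–, R=–
  10: L=–, R=15
  15: L=–, R=23
  2: L=–, R=–
  23: L=–, R=–

35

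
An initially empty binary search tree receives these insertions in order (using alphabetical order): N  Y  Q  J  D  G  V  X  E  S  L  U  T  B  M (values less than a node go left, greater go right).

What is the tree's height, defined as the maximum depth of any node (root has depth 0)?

6

N: root
Y: right child of N (depth 1)
Q: left child of Y (depth 2)
J: left child of N (depth 1)
D: left child of J (depth 2)
G: right child of D (depth 3)
V: right child of Q (depth 3)
X: right child of V (depth 4)
E: left child of G (depth 4)
S: left child of V (depth 4)
L: right child of J (depth 2)
U: right child of S (depth 5)
T: left child of U (depth 6)
B: left child of D (depth 3)
M: right child of L (depth 3)

The deepest node is T at depth 6.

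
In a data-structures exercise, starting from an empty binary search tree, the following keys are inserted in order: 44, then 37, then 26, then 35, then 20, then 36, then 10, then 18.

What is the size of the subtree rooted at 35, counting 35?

44: root
37: left child of 44 (depth 1)
26: left child of 37 (depth 2)
35: right child of 26 (depth 3)
20: left child of 26 (depth 3)
36: right child of 35 (depth 4)
10: left child of 20 (depth 4)
18: right child of 10 (depth 5)

Subtree rooted at 35 contains: 35, 36 — 2 nodes.

2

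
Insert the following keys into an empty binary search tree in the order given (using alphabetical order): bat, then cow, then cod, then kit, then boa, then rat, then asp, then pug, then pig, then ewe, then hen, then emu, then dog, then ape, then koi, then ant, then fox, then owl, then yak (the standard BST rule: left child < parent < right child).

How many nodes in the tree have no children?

bat: root
cow: right child of bat (depth 1)
cod: left child of cow (depth 2)
kit: right child of cow (depth 2)
boa: left child of cod (depth 3)
rat: right child of kit (depth 3)
asp: left child of bat (depth 1)
pug: left child of rat (depth 4)
pig: left child of pug (depth 5)
ewe: left child of kit (depth 3)
hen: right child of ewe (depth 4)
emu: left child of ewe (depth 4)
dog: left child of emu (depth 5)
ape: left child of asp (depth 2)
koi: left child of pig (depth 6)
ant: left child of ape (depth 3)
fox: left child of hen (depth 5)
owl: right child of koi (depth 7)
yak: right child of rat (depth 4)

Leaves: ant, boa, dog, fox, owl, yak — 6 in total.

6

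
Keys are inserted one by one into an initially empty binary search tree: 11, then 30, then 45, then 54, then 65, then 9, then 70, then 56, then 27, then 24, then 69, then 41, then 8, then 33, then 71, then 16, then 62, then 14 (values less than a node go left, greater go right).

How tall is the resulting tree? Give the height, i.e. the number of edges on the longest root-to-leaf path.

Insert 11: tree is empty, so 11 becomes the root.
Insert 30: 30 > 11 → go right. Place as right child of 11.
Insert 45: 45 > 11 → go right; 45 > 30 → go right. Place as right child of 30.
Insert 54: 54 > 11 → go right; 54 > 30 → go right; 54 > 45 → go right. Place as right child of 45.
Insert 65: 65 > 11 → go right; 65 > 30 → go right; 65 > 45 → go right; 65 > 54 → go right. Place as right child of 54.
Insert 9: 9 < 11 → go left. Place as left child of 11.
Insert 70: 70 > 11 → go right; 70 > 30 → go right; 70 > 45 → go right; 70 > 54 → go right; 70 > 65 → go right. Place as right child of 65.
Insert 56: 56 > 11 → go right; 56 > 30 → go right; 56 > 45 → go right; 56 > 54 → go right; 56 < 65 → go left. Place as left child of 65.
Insert 27: 27 > 11 → go right; 27 < 30 → go left. Place as left child of 30.
Insert 24: 24 > 11 → go right; 24 < 30 → go left; 24 < 27 → go left. Place as left child of 27.
Insert 69: 69 > 11 → go right; 69 > 30 → go right; 69 > 45 → go right; 69 > 54 → go right; 69 > 65 → go right; 69 < 70 → go left. Place as left child of 70.
Insert 41: 41 > 11 → go right; 41 > 30 → go right; 41 < 45 → go left. Place as left child of 45.
Insert 8: 8 < 11 → go left; 8 < 9 → go left. Place as left child of 9.
Insert 33: 33 > 11 → go right; 33 > 30 → go right; 33 < 45 → go left; 33 < 41 → go left. Place as left child of 41.
Insert 71: 71 > 11 → go right; 71 > 30 → go right; 71 > 45 → go right; 71 > 54 → go right; 71 > 65 → go right; 71 > 70 → go right. Place as right child of 70.
Insert 16: 16 > 11 → go right; 16 < 30 → go left; 16 < 27 → go left; 16 < 24 → go left. Place as left child of 24.
Insert 62: 62 > 11 → go right; 62 > 30 → go right; 62 > 45 → go right; 62 > 54 → go right; 62 < 65 → go left; 62 > 56 → go right. Place as right child of 56.
Insert 14: 14 > 11 → go right; 14 < 30 → go left; 14 < 27 → go left; 14 < 24 → go left; 14 < 16 → go left. Place as left child of 16.

The deepest node is 69 at depth 6.

6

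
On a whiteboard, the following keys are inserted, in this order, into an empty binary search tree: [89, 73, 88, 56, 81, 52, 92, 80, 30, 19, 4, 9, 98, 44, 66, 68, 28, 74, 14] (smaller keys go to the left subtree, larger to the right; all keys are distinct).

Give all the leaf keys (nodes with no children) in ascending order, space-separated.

14 28 44 68 74 98

89: root
73: left child of 89 (depth 1)
88: right child of 73 (depth 2)
56: left child of 73 (depth 2)
81: left child of 88 (depth 3)
52: left child of 56 (depth 3)
92: right child of 89 (depth 1)
80: left child of 81 (depth 4)
30: left child of 52 (depth 4)
19: left child of 30 (depth 5)
4: left child of 19 (depth 6)
9: right child of 4 (depth 7)
98: right child of 92 (depth 2)
44: right child of 30 (depth 5)
66: right child of 56 (depth 3)
68: right child of 66 (depth 4)
28: right child of 19 (depth 6)
74: left child of 80 (depth 5)
14: right child of 9 (depth 8)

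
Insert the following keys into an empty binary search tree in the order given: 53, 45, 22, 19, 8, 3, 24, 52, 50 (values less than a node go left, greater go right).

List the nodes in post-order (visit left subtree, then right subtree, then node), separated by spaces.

3 8 19 24 22 50 52 45 53

Insert 53: tree is empty, so 53 becomes the root.
Insert 45: 45 < 53 → go left. Place as left child of 53.
Insert 22: 22 < 53 → go left; 22 < 45 → go left. Place as left child of 45.
Insert 19: 19 < 53 → go left; 19 < 45 → go left; 19 < 22 → go left. Place as left child of 22.
Insert 8: 8 < 53 → go left; 8 < 45 → go left; 8 < 22 → go left; 8 < 19 → go left. Place as left child of 19.
Insert 3: 3 < 53 → go left; 3 < 45 → go left; 3 < 22 → go left; 3 < 19 → go left; 3 < 8 → go left. Place as left child of 8.
Insert 24: 24 < 53 → go left; 24 < 45 → go left; 24 > 22 → go right. Place as right child of 22.
Insert 52: 52 < 53 → go left; 52 > 45 → go right. Place as right child of 45.
Insert 50: 50 < 53 → go left; 50 > 45 → go right; 50 < 52 → go left. Place as left child of 52.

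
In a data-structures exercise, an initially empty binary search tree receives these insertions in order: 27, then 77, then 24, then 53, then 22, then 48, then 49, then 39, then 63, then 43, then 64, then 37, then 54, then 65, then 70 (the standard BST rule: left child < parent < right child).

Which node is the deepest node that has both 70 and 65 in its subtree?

27: root
77: right child of 27 (depth 1)
24: left child of 27 (depth 1)
53: left child of 77 (depth 2)
22: left child of 24 (depth 2)
48: left child of 53 (depth 3)
49: right child of 48 (depth 4)
39: left child of 48 (depth 4)
63: right child of 53 (depth 3)
43: right child of 39 (depth 5)
64: right child of 63 (depth 4)
37: left child of 39 (depth 5)
54: left child of 63 (depth 4)
65: right child of 64 (depth 5)
70: right child of 65 (depth 6)

Path to 70: 27 → 77 → 53 → 63 → 64 → 65 → 70
Path to 65: 27 → 77 → 53 → 63 → 64 → 65
65 lies on both paths and is an ancestor of the other node.

65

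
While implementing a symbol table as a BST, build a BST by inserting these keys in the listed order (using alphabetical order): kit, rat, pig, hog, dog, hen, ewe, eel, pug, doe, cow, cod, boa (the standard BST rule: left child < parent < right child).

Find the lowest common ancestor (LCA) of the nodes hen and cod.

dog

kit: root
rat: right child of kit (depth 1)
pig: left child of rat (depth 2)
hog: left child of kit (depth 1)
dog: left child of hog (depth 2)
hen: right child of dog (depth 3)
ewe: left child of hen (depth 4)
eel: left child of ewe (depth 5)
pug: right child of pig (depth 3)
doe: left child of dog (depth 3)
cow: left child of doe (depth 4)
cod: left child of cow (depth 5)
boa: left child of cod (depth 6)

Path to hen: kit → hog → dog → hen
Path to cod: kit → hog → dog → doe → cow → cod
The paths share a prefix ending at dog, then split left and right.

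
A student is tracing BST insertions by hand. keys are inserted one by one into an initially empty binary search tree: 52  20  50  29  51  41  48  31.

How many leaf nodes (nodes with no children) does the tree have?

Insert 52: tree is empty, so 52 becomes the root.
Insert 20: 20 < 52 → go left. Place as left child of 52.
Insert 50: 50 < 52 → go left; 50 > 20 → go right. Place as right child of 20.
Insert 29: 29 < 52 → go left; 29 > 20 → go right; 29 < 50 → go left. Place as left child of 50.
Insert 51: 51 < 52 → go left; 51 > 20 → go right; 51 > 50 → go right. Place as right child of 50.
Insert 41: 41 < 52 → go left; 41 > 20 → go right; 41 < 50 → go left; 41 > 29 → go right. Place as right child of 29.
Insert 48: 48 < 52 → go left; 48 > 20 → go right; 48 < 50 → go left; 48 > 29 → go right; 48 > 41 → go right. Place as right child of 41.
Insert 31: 31 < 52 → go left; 31 > 20 → go right; 31 < 50 → go left; 31 > 29 → go right; 31 < 41 → go left. Place as left child of 41.

Leaves: 31, 48, 51 — 3 in total.

3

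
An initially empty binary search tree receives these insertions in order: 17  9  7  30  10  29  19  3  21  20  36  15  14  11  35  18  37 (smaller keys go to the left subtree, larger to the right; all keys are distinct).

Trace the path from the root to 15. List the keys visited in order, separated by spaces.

17: root
9: left child of 17 (depth 1)
7: left child of 9 (depth 2)
30: right child of 17 (depth 1)
10: right child of 9 (depth 2)
29: left child of 30 (depth 2)
19: left child of 29 (depth 3)
3: left child of 7 (depth 3)
21: right child of 19 (depth 4)
20: left child of 21 (depth 5)
36: right child of 30 (depth 2)
15: right child of 10 (depth 3)
14: left child of 15 (depth 4)
11: left child of 14 (depth 5)
35: left child of 36 (depth 3)
18: left child of 19 (depth 4)
37: right child of 36 (depth 3)

17 9 10 15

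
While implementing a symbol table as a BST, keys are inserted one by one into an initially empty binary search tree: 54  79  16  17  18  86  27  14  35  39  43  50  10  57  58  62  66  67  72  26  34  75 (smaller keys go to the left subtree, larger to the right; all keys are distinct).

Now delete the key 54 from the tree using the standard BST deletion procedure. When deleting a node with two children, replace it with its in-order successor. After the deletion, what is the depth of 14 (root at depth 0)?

Insert 54: tree is empty, so 54 becomes the root.
Insert 79: 79 > 54 → go right. Place as right child of 54.
Insert 16: 16 < 54 → go left. Place as left child of 54.
Insert 17: 17 < 54 → go left; 17 > 16 → go right. Place as right child of 16.
Insert 18: 18 < 54 → go left; 18 > 16 → go right; 18 > 17 → go right. Place as right child of 17.
Insert 86: 86 > 54 → go right; 86 > 79 → go right. Place as right child of 79.
Insert 27: 27 < 54 → go left; 27 > 16 → go right; 27 > 17 → go right; 27 > 18 → go right. Place as right child of 18.
Insert 14: 14 < 54 → go left; 14 < 16 → go left. Place as left child of 16.
Insert 35: 35 < 54 → go left; 35 > 16 → go right; 35 > 17 → go right; 35 > 18 → go right; 35 > 27 → go right. Place as right child of 27.
Insert 39: 39 < 54 → go left; 39 > 16 → go right; 39 > 17 → go right; 39 > 18 → go right; 39 > 27 → go right; 39 > 35 → go right. Place as right child of 35.
Insert 43: 43 < 54 → go left; 43 > 16 → go right; 43 > 17 → go right; 43 > 18 → go right; 43 > 27 → go right; 43 > 35 → go right; 43 > 39 → go right. Place as right child of 39.
Insert 50: 50 < 54 → go left; 50 > 16 → go right; 50 > 17 → go right; 50 > 18 → go right; 50 > 27 → go right; 50 > 35 → go right; 50 > 39 → go right; 50 > 43 → go right. Place as right child of 43.
Insert 10: 10 < 54 → go left; 10 < 16 → go left; 10 < 14 → go left. Place as left child of 14.
Insert 57: 57 > 54 → go right; 57 < 79 → go left. Place as left child of 79.
Insert 58: 58 > 54 → go right; 58 < 79 → go left; 58 > 57 → go right. Place as right child of 57.
Insert 62: 62 > 54 → go right; 62 < 79 → go left; 62 > 57 → go right; 62 > 58 → go right. Place as right child of 58.
Insert 66: 66 > 54 → go right; 66 < 79 → go left; 66 > 57 → go right; 66 > 58 → go right; 66 > 62 → go right. Place as right child of 62.
Insert 67: 67 > 54 → go right; 67 < 79 → go left; 67 > 57 → go right; 67 > 58 → go right; 67 > 62 → go right; 67 > 66 → go right. Place as right child of 66.
Insert 72: 72 > 54 → go right; 72 < 79 → go left; 72 > 57 → go right; 72 > 58 → go right; 72 > 62 → go right; 72 > 66 → go right; 72 > 67 → go right. Place as right child of 67.
Insert 26: 26 < 54 → go left; 26 > 16 → go right; 26 > 17 → go right; 26 > 18 → go right; 26 < 27 → go left. Place as left child of 27.
Insert 34: 34 < 54 → go left; 34 > 16 → go right; 34 > 17 → go right; 34 > 18 → go right; 34 > 27 → go right; 34 < 35 → go left. Place as left child of 35.
Insert 75: 75 > 54 → go right; 75 < 79 → go left; 75 > 57 → go right; 75 > 58 → go right; 75 > 62 → go right; 75 > 66 → go right; 75 > 67 → go right; 75 > 72 → go right. Place as right child of 72.

Delete 54 (two children — replace with in-order successor).
After deletion, path to 14: 57 → 16 → 14.

2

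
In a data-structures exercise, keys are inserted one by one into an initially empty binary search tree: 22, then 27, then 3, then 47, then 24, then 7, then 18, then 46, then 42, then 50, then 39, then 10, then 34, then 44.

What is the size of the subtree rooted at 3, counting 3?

4

Insert 22: tree is empty, so 22 becomes the root.
Insert 27: 27 > 22 → go right. Place as right child of 22.
Insert 3: 3 < 22 → go left. Place as left child of 22.
Insert 47: 47 > 22 → go right; 47 > 27 → go right. Place as right child of 27.
Insert 24: 24 > 22 → go right; 24 < 27 → go left. Place as left child of 27.
Insert 7: 7 < 22 → go left; 7 > 3 → go right. Place as right child of 3.
Insert 18: 18 < 22 → go left; 18 > 3 → go right; 18 > 7 → go right. Place as right child of 7.
Insert 46: 46 > 22 → go right; 46 > 27 → go right; 46 < 47 → go left. Place as left child of 47.
Insert 42: 42 > 22 → go right; 42 > 27 → go right; 42 < 47 → go left; 42 < 46 → go left. Place as left child of 46.
Insert 50: 50 > 22 → go right; 50 > 27 → go right; 50 > 47 → go right. Place as right child of 47.
Insert 39: 39 > 22 → go right; 39 > 27 → go right; 39 < 47 → go left; 39 < 46 → go left; 39 < 42 → go left. Place as left child of 42.
Insert 10: 10 < 22 → go left; 10 > 3 → go right; 10 > 7 → go right; 10 < 18 → go left. Place as left child of 18.
Insert 34: 34 > 22 → go right; 34 > 27 → go right; 34 < 47 → go left; 34 < 46 → go left; 34 < 42 → go left; 34 < 39 → go left. Place as left child of 39.
Insert 44: 44 > 22 → go right; 44 > 27 → go right; 44 < 47 → go left; 44 < 46 → go left; 44 > 42 → go right. Place as right child of 42.

Subtree rooted at 3 contains: 3, 7, 18, 10 — 4 nodes.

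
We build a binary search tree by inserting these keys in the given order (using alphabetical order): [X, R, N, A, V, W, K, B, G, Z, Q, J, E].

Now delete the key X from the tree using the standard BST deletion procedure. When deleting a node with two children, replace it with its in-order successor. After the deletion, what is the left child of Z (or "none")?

Insert X: tree is empty, so X becomes the root.
Insert R: R < X → go left. Place as left child of X.
Insert N: N < X → go left; N < R → go left. Place as left child of R.
Insert A: A < X → go left; A < R → go left; A < N → go left. Place as left child of N.
Insert V: V < X → go left; V > R → go right. Place as right child of R.
Insert W: W < X → go left; W > R → go right; W > V → go right. Place as right child of V.
Insert K: K < X → go left; K < R → go left; K < N → go left; K > A → go right. Place as right child of A.
Insert B: B < X → go left; B < R → go left; B < N → go left; B > A → go right; B < K → go left. Place as left child of K.
Insert G: G < X → go left; G < R → go left; G < N → go left; G > A → go right; G < K → go left; G > B → go right. Place as right child of B.
Insert Z: Z > X → go right. Place as right child of X.
Insert Q: Q < X → go left; Q < R → go left; Q > N → go right. Place as right child of N.
Insert J: J < X → go left; J < R → go left; J < N → go left; J > A → go right; J < K → go left; J > B → go right; J > G → go right. Place as right child of G.
Insert E: E < X → go left; E < R → go left; E < N → go left; E > A → go right; E < K → go left; E > B → go right; E < G → go left. Place as left child of G.

Delete X (two children — replace with in-order successor).
After deletion, Z's left child: R.

R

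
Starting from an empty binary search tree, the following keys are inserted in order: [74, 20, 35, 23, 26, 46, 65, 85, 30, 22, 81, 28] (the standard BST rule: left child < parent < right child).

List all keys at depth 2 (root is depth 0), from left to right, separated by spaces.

Resulting structure (node: left, right):
  74: L=20, R=85
  20: L=–, R=35
  35: L=23, R=46
  23: L=22, R=26
  26: L=–, R=30
  46: L=–, R=65
  65: L=–, R=–
  85: L=81, R=–
  30: L=28, R=–
  22: L=–, R=–
  81: L=–, R=–
  28: L=–, R=–

35 81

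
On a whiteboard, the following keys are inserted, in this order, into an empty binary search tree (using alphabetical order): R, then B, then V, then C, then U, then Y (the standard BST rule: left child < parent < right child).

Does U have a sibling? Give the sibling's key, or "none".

R: root
B: left child of R (depth 1)
V: right child of R (depth 1)
C: right child of B (depth 2)
U: left child of V (depth 2)
Y: right child of V (depth 2)

U's parent is V; the other child of V is Y.

Y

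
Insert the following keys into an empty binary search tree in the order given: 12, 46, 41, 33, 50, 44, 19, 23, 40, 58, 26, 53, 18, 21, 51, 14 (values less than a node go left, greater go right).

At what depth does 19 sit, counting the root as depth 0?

4

12: root
46: right child of 12 (depth 1)
41: left child of 46 (depth 2)
33: left child of 41 (depth 3)
50: right child of 46 (depth 2)
44: right child of 41 (depth 3)
19: left child of 33 (depth 4)
23: right child of 19 (depth 5)
40: right child of 33 (depth 4)
58: right child of 50 (depth 3)
26: right child of 23 (depth 6)
53: left child of 58 (depth 4)
18: left child of 19 (depth 5)
21: left child of 23 (depth 6)
51: left child of 53 (depth 5)
14: left child of 18 (depth 6)

Path to 19: 12 → 46 → 41 → 33 → 19, which is 4 edges.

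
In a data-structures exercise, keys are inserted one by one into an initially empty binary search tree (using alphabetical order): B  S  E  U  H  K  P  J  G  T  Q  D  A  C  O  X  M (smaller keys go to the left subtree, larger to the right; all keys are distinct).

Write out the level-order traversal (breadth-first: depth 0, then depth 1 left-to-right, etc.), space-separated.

B A S E U D H T X C G K J P O Q M

B: root
S: right child of B (depth 1)
E: left child of S (depth 2)
U: right child of S (depth 2)
H: right child of E (depth 3)
K: right child of H (depth 4)
P: right child of K (depth 5)
J: left child of K (depth 5)
G: left child of H (depth 4)
T: left child of U (depth 3)
Q: right child of P (depth 6)
D: left child of E (depth 3)
A: left child of B (depth 1)
C: left child of D (depth 4)
O: left child of P (depth 6)
X: right child of U (depth 3)
M: left child of O (depth 7)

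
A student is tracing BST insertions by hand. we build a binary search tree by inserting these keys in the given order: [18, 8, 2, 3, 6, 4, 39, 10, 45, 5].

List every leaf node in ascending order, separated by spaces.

Insert 18: tree is empty, so 18 becomes the root.
Insert 8: 8 < 18 → go left. Place as left child of 18.
Insert 2: 2 < 18 → go left; 2 < 8 → go left. Place as left child of 8.
Insert 3: 3 < 18 → go left; 3 < 8 → go left; 3 > 2 → go right. Place as right child of 2.
Insert 6: 6 < 18 → go left; 6 < 8 → go left; 6 > 2 → go right; 6 > 3 → go right. Place as right child of 3.
Insert 4: 4 < 18 → go left; 4 < 8 → go left; 4 > 2 → go right; 4 > 3 → go right; 4 < 6 → go left. Place as left child of 6.
Insert 39: 39 > 18 → go right. Place as right child of 18.
Insert 10: 10 < 18 → go left; 10 > 8 → go right. Place as right child of 8.
Insert 45: 45 > 18 → go right; 45 > 39 → go right. Place as right child of 39.
Insert 5: 5 < 18 → go left; 5 < 8 → go left; 5 > 2 → go right; 5 > 3 → go right; 5 < 6 → go left; 5 > 4 → go right. Place as right child of 4.

5 10 45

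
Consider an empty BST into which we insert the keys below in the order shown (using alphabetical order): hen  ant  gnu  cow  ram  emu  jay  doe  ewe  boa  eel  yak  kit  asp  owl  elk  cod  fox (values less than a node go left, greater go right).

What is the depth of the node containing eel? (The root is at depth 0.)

6

Insert hen: tree is empty, so hen becomes the root.
Insert ant: ant < hen → go left. Place as left child of hen.
Insert gnu: gnu < hen → go left; gnu > ant → go right. Place as right child of ant.
Insert cow: cow < hen → go left; cow > ant → go right; cow < gnu → go left. Place as left child of gnu.
Insert ram: ram > hen → go right. Place as right child of hen.
Insert emu: emu < hen → go left; emu > ant → go right; emu < gnu → go left; emu > cow → go right. Place as right child of cow.
Insert jay: jay > hen → go right; jay < ram → go left. Place as left child of ram.
Insert doe: doe < hen → go left; doe > ant → go right; doe < gnu → go left; doe > cow → go right; doe < emu → go left. Place as left child of emu.
Insert ewe: ewe < hen → go left; ewe > ant → go right; ewe < gnu → go left; ewe > cow → go right; ewe > emu → go right. Place as right child of emu.
Insert boa: boa < hen → go left; boa > ant → go right; boa < gnu → go left; boa < cow → go left. Place as left child of cow.
Insert eel: eel < hen → go left; eel > ant → go right; eel < gnu → go left; eel > cow → go right; eel < emu → go left; eel > doe → go right. Place as right child of doe.
Insert yak: yak > hen → go right; yak > ram → go right. Place as right child of ram.
Insert kit: kit > hen → go right; kit < ram → go left; kit > jay → go right. Place as right child of jay.
Insert asp: asp < hen → go left; asp > ant → go right; asp < gnu → go left; asp < cow → go left; asp < boa → go left. Place as left child of boa.
Insert owl: owl > hen → go right; owl < ram → go left; owl > jay → go right; owl > kit → go right. Place as right child of kit.
Insert elk: elk < hen → go left; elk > ant → go right; elk < gnu → go left; elk > cow → go right; elk < emu → go left; elk > doe → go right; elk > eel → go right. Place as right child of eel.
Insert cod: cod < hen → go left; cod > ant → go right; cod < gnu → go left; cod < cow → go left; cod > boa → go right. Place as right child of boa.
Insert fox: fox < hen → go left; fox > ant → go right; fox < gnu → go left; fox > cow → go right; fox > emu → go right; fox > ewe → go right. Place as right child of ewe.

Path to eel: hen → ant → gnu → cow → emu → doe → eel, which is 6 edges.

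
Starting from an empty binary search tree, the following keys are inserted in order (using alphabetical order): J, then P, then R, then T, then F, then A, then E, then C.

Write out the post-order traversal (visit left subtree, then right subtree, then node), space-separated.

J: root
P: right child of J (depth 1)
R: right child of P (depth 2)
T: right child of R (depth 3)
F: left child of J (depth 1)
A: left child of F (depth 2)
E: right child of A (depth 3)
C: left child of E (depth 4)

C E A F T R P J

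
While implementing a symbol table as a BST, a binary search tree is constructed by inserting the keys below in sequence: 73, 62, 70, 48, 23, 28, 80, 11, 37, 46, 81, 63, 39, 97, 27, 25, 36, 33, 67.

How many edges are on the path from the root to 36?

73: root
62: left child of 73 (depth 1)
70: right child of 62 (depth 2)
48: left child of 62 (depth 2)
23: left child of 48 (depth 3)
28: right child of 23 (depth 4)
80: right child of 73 (depth 1)
11: left child of 23 (depth 4)
37: right child of 28 (depth 5)
46: right child of 37 (depth 6)
81: right child of 80 (depth 2)
63: left child of 70 (depth 3)
39: left child of 46 (depth 7)
97: right child of 81 (depth 3)
27: left child of 28 (depth 5)
25: left child of 27 (depth 6)
36: left child of 37 (depth 6)
33: left child of 36 (depth 7)
67: right child of 63 (depth 4)

Path to 36: 73 → 62 → 48 → 23 → 28 → 37 → 36, which is 6 edges.

6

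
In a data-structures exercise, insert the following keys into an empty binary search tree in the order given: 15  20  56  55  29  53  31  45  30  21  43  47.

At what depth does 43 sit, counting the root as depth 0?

8

15: root
20: right child of 15 (depth 1)
56: right child of 20 (depth 2)
55: left child of 56 (depth 3)
29: left child of 55 (depth 4)
53: right child of 29 (depth 5)
31: left child of 53 (depth 6)
45: right child of 31 (depth 7)
30: left child of 31 (depth 7)
21: left child of 29 (depth 5)
43: left child of 45 (depth 8)
47: right child of 45 (depth 8)

Path to 43: 15 → 20 → 56 → 55 → 29 → 53 → 31 → 45 → 43, which is 8 edges.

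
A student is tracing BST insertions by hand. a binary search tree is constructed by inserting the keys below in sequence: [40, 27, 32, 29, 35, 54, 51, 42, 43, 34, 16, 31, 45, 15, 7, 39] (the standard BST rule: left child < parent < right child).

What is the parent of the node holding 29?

32

40: root
27: left child of 40 (depth 1)
32: right child of 27 (depth 2)
29: left child of 32 (depth 3)
35: right child of 32 (depth 3)
54: right child of 40 (depth 1)
51: left child of 54 (depth 2)
42: left child of 51 (depth 3)
43: right child of 42 (depth 4)
34: left child of 35 (depth 4)
16: left child of 27 (depth 2)
31: right child of 29 (depth 4)
45: right child of 43 (depth 5)
15: left child of 16 (depth 3)
7: left child of 15 (depth 4)
39: right child of 35 (depth 4)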